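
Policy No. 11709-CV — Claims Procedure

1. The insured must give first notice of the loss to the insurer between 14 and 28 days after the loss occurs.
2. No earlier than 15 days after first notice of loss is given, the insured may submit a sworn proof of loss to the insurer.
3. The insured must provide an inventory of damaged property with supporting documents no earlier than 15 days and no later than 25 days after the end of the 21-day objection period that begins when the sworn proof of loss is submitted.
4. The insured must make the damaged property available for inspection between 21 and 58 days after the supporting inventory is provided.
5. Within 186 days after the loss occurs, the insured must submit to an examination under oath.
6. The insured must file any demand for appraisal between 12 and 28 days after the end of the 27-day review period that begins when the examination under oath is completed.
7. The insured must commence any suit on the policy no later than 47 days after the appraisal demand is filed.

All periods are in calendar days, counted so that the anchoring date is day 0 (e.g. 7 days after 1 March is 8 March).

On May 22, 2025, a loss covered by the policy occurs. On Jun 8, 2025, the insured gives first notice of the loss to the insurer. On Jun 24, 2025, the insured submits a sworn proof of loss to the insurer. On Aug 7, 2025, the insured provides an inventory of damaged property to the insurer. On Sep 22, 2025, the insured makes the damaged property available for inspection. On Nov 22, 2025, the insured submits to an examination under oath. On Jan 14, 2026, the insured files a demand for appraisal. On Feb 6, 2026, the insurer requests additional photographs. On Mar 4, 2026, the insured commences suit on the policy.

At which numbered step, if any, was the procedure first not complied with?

Step 7

Step 1 — 14 and 28 days from May 22, 2025 (when the loss occurs) are Jun 5, 2025 and Jun 19, 2025 respectively; done Jun 8, 2025, which is between those dates.
Step 2 — must wait 15 days from Jun 8, 2025 (when first notice of loss is given), so not before Jun 23, 2025; done Jun 24, 2025 — permitted.
Step 3 — 15 and 25 days from Jul 15, 2025 (end of the 21-day objection period, which began when the sworn proof of loss is submitted on Jun 24, 2025) are Jul 30, 2025 and Aug 9, 2025 respectively; done Aug 7, 2025, which is between those dates.
Step 4 — 21 and 58 days from Aug 7, 2025 (when the supporting inventory is provided) are Aug 28, 2025 and Oct 4, 2025 respectively; done Sep 22, 2025, which is between those dates.
Step 5 — counting 186 days from May 22, 2025 (when the loss occurs) gives a deadline of Nov 24, 2025; Nov 22, 2025 is within that limit.
Step 6 — 12 and 28 days from Dec 19, 2025 (end of the 27-day review period, which began when the examination under oath is completed on Nov 22, 2025) are Dec 31, 2025 and Jan 16, 2026 respectively; Jan 14, 2026 falls inside that range.
Step 7 — counting 47 days from Jan 14, 2026 (when the appraisal demand is filed) gives a deadline of Mar 2, 2026; not done until Mar 4, 2026, 2 days after the deadline.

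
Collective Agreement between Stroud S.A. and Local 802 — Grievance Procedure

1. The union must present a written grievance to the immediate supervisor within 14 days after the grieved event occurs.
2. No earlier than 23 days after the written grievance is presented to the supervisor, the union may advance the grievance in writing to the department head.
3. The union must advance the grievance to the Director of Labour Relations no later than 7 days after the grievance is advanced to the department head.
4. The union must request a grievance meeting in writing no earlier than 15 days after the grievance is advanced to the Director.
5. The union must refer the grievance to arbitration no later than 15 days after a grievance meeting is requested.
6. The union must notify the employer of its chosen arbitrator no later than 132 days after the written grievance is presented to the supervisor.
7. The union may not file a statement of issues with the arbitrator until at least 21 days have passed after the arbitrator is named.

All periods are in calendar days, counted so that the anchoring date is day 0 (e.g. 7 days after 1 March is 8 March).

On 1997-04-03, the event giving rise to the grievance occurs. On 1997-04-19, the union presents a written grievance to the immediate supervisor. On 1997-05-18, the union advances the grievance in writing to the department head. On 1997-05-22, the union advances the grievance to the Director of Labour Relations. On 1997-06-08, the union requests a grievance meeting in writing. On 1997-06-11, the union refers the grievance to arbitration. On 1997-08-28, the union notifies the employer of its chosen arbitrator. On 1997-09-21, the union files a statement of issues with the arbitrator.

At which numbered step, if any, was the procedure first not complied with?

(1) due by 1997-04-03 + 14 days = 1997-04-17; not done until 1997-04-19, 2 days after the deadline.

Step 1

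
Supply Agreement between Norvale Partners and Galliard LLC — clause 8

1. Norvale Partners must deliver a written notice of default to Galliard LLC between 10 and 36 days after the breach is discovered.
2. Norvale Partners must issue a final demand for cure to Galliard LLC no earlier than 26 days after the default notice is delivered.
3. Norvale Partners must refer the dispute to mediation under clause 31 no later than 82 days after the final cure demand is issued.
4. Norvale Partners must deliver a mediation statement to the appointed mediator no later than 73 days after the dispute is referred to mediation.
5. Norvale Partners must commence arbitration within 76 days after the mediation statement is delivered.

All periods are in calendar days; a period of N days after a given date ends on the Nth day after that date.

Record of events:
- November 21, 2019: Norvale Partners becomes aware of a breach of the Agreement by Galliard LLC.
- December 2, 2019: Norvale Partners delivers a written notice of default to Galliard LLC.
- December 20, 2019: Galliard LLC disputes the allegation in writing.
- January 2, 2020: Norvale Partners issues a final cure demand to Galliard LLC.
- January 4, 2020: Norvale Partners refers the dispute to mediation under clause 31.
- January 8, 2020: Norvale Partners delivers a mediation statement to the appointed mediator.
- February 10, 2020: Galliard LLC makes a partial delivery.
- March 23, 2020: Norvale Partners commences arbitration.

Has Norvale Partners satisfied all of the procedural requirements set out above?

Yes

Step 1 — 10 and 36 days from November 21, 2019 (when the breach is discovered) are December 1, 2019 and December 27, 2019 respectively; done December 2, 2019 — within the window.
Step 2 — must wait 26 days from December 2, 2019 (when the default notice is delivered), so not before December 28, 2019; January 2, 2020 is on or after that date.
Step 3 — counting 82 days from January 2, 2020 (when the final cure demand is issued) gives a deadline of March 24, 2020; completed January 4, 2020, before the deadline.
Step 4 — counting 73 days from January 4, 2020 (when the dispute is referred to mediation) gives a deadline of March 17, 2020; completed January 8, 2020, before the deadline.
Step 5 — counting 76 days from January 8, 2020 (when the mediation statement is delivered) gives a deadline of March 24, 2020; March 23, 2020 is within that limit.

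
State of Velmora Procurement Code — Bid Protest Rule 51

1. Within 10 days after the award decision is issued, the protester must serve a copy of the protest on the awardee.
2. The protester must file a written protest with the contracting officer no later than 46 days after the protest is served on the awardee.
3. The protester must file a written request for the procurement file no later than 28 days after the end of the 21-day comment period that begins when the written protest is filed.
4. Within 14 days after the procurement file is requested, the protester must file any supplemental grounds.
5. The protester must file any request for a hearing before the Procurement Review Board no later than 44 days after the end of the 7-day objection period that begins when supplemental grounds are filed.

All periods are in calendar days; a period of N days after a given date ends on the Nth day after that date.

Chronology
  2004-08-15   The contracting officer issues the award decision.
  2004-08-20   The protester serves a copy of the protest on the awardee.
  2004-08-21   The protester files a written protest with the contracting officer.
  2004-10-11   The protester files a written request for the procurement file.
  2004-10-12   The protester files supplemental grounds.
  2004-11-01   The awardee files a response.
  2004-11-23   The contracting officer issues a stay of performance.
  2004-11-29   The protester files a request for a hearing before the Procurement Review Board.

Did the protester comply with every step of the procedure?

No

Step 1 — counting 10 days from 2004-08-15 (when the award decision is issued) gives a deadline of 2004-08-25; completed 2004-08-20, before the deadline.
Step 2 — counting 46 days from 2004-08-20 (when the protest is served on the awardee) gives a deadline of 2004-10-05; completed 2004-08-21, before the deadline.
Step 3 — counting 28 days from 2004-09-11 (end of the 21-day comment period, which began when the written protest is filed on 2004-08-21) gives a deadline of 2004-10-09; 2004-10-11 misses that deadline by 2 days.
The procedure was therefore not followed at step 3.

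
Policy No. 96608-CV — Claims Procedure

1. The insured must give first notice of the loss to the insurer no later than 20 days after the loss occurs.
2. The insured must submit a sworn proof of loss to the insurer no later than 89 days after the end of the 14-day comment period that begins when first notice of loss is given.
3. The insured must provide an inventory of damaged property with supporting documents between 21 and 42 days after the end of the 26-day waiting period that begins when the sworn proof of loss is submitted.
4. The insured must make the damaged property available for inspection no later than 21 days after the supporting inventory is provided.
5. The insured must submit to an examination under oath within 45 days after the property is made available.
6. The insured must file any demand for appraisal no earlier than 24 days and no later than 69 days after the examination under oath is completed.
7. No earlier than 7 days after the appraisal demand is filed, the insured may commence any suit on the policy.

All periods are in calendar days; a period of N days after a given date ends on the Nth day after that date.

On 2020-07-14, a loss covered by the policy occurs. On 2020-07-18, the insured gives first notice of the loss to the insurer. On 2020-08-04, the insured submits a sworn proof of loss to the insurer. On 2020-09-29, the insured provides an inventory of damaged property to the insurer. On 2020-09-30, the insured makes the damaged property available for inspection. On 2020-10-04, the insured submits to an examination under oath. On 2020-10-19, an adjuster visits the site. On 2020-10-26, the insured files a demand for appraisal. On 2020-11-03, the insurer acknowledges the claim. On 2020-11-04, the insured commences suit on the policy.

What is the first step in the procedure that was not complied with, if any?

Step 6

Step 1 — counting 20 days from 2020-07-14 (when the loss occurs) gives a deadline of 2020-08-03; completed 2020-07-18, before the deadline.
Step 2 — counting 89 days from 2020-08-01 (end of the 14-day comment period, which began when first notice of loss is given on 2020-07-18) gives a deadline of 2020-10-29; completed 2020-08-04, before the deadline.
Step 3 — 21 and 42 days from 2020-08-30 (end of the 26-day waiting period, which began when the sworn proof of loss is submitted on 2020-08-04) are 2020-09-20 and 2020-10-11 respectively; done 2020-09-29 — within the window.
Step 4 — counting 21 days from 2020-09-29 (when the supporting inventory is provided) gives a deadline of 2020-10-20; done 2020-09-30 — timely.
Step 5 — counting 45 days from 2020-09-30 (when the property is made available) gives a deadline of 2020-11-14; done 2020-10-04 — timely.
Step 6 — 24 and 69 days from 2020-10-04 (when the examination under oath is completed) are 2020-10-28 and 2020-12-12 respectively; 2020-10-26 is 2 days too early.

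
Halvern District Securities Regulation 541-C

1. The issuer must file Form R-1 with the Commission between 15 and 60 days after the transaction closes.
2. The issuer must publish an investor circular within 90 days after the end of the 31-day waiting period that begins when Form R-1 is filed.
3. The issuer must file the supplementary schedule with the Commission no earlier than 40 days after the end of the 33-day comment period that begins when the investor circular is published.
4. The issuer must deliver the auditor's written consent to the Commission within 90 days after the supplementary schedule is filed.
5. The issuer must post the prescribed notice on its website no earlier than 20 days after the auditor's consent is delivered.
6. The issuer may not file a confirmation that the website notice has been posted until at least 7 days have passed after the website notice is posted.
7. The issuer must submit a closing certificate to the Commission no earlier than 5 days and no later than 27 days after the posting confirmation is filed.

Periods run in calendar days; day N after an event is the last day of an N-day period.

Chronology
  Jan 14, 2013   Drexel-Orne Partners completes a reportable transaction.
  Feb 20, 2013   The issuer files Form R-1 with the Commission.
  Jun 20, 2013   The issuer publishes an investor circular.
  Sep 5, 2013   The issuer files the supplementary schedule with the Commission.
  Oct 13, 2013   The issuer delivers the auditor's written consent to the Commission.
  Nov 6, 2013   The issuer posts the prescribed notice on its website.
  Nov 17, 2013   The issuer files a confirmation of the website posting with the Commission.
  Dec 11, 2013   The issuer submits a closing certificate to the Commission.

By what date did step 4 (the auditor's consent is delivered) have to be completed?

Step 4 runs from Sep 5, 2013, when the supplementary schedule is filed. 90 days after Sep 5, 2013 is Dec 4, 2013.

Dec 4, 2013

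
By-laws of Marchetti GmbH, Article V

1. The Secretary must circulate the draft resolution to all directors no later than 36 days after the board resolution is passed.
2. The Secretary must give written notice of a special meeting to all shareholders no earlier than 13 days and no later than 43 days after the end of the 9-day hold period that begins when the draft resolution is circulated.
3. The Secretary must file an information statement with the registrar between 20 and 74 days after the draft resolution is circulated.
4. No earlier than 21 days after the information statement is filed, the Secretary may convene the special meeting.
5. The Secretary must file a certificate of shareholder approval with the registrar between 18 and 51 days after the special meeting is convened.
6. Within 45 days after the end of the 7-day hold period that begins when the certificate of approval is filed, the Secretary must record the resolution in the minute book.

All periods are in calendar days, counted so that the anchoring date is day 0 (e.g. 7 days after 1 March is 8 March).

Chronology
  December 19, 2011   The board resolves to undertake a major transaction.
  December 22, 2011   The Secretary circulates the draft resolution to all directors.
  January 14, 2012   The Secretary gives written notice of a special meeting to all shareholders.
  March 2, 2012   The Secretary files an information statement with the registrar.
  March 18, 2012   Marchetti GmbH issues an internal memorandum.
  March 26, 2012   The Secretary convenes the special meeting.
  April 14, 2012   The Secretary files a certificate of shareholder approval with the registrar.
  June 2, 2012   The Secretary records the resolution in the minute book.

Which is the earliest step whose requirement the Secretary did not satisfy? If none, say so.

None — every step was satisfied

(1) due by December 19, 2011 + 36 days = January 24, 2012; completed December 22, 2011, before the deadline.
(2) the permitted window runs from December 31, 2011 + 13 = January 13, 2012 to December 31, 2011 + 43 = February 12, 2012; done January 14, 2012, which is between those dates.
(3) the permitted window runs from December 22, 2011 + 20 = January 11, 2012 to December 22, 2011 + 74 = March 5, 2012; March 2, 2012 falls inside that range.
(4) permitted from March 2, 2012 + 21 days = March 23, 2012 onward; March 26, 2012 is on or after that date.
(5) the permitted window runs from March 26, 2012 + 18 = April 13, 2012 to March 26, 2012 + 51 = May 16, 2012; April 14, 2012 falls inside that range.
(6) due by April 21, 2012 + 45 days = June 5, 2012; done June 2, 2012 — timely.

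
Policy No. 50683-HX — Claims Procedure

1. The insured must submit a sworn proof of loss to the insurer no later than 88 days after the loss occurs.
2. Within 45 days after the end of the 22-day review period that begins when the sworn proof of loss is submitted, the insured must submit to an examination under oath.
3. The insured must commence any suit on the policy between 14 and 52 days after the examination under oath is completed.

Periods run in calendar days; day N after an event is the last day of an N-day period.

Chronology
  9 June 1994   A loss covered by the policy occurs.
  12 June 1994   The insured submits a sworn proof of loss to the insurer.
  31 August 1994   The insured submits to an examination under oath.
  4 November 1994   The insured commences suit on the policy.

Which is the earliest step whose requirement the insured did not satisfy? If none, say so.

Step 2

Step 1: 88 days after 9 June 1994 (when the loss occurs) is 5 September 1994; 12 June 1994 is within that limit.
Step 2: 45 days after 4 July 1994 (end of the 22-day review period, which began when the sworn proof of loss is submitted on 12 June 1994) is 18 August 1994; done 31 August 1994 — 13 days late.
The procedure was therefore not followed at step 2.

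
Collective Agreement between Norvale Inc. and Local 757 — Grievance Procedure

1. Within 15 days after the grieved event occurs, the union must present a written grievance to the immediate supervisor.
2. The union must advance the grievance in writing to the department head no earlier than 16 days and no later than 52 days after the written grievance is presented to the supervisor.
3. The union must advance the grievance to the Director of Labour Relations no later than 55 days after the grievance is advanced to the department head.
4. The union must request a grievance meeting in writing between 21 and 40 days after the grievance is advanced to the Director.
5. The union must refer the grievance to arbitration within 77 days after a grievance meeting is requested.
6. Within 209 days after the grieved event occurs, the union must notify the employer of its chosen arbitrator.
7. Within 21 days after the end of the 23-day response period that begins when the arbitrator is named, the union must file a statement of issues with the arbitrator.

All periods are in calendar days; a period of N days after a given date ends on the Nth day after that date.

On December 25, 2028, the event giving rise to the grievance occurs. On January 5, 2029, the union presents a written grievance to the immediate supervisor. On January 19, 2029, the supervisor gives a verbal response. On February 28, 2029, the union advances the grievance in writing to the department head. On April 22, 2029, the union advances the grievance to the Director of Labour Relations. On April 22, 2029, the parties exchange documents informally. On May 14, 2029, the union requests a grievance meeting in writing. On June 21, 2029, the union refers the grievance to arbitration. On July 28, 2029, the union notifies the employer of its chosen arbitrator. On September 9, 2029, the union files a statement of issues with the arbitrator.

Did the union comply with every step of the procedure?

No

(1) due by December 25, 2028 + 15 days = January 9, 2029; done January 5, 2029 — timely.
(2) the permitted window runs from January 5, 2029 + 16 = January 21, 2029 to January 5, 2029 + 52 = February 26, 2029; February 28, 2029 is 2 days past the end of the window.
That is the first point of non-compliance.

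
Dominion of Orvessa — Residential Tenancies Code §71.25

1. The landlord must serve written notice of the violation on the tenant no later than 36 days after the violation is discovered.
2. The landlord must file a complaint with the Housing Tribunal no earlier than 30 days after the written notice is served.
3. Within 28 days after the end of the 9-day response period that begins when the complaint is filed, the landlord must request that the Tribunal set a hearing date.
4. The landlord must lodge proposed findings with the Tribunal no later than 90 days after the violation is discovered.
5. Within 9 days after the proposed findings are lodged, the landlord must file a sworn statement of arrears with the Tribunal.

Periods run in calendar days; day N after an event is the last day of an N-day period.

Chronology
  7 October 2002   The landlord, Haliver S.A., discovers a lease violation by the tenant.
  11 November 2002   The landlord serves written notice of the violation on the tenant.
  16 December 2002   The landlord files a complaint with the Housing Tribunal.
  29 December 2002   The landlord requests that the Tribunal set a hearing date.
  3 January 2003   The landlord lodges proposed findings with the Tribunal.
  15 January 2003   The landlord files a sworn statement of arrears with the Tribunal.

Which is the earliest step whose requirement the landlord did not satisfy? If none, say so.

Step 5

Step 1: 36 days after 7 October 2002 (when the violation is discovered) is 12 November 2002; done 11 November 2002 — timely.
Step 2: the earliest permitted date is 30 days after 11 November 2002 (when the written notice is served), i.e. 11 December 2002; done 16 December 2002 — permitted.
Step 3: 28 days after 25 December 2002 (end of the 9-day response period, which began when the complaint is filed on 16 December 2002) is 22 January 2003; 29 December 2002 is within that limit.
Step 4: 90 days after 7 October 2002 (when the violation is discovered) is 5 January 2003; done 3 January 2003 — timely.
Step 5: 9 days after 3 January 2003 (when the proposed findings are lodged) is 12 January 2003; done 15 January 2003 — 3 days late.
Later steps need not be reached.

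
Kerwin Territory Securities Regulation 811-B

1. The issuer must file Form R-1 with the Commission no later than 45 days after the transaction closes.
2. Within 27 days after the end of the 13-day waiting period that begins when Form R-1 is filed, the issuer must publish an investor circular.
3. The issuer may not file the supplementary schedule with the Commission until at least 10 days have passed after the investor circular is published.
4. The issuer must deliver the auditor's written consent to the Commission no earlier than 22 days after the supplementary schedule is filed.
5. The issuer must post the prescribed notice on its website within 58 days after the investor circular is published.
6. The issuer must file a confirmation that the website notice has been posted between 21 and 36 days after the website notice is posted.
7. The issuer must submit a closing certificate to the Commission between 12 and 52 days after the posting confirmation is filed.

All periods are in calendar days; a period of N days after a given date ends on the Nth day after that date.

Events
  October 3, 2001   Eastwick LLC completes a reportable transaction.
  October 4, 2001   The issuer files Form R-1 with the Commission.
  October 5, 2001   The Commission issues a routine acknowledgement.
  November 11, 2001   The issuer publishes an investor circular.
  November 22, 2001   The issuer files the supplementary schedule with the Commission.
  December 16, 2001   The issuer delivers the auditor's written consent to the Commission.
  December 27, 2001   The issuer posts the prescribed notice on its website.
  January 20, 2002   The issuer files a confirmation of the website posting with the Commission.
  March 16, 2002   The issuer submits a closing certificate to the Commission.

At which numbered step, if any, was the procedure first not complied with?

(1) due by October 3, 2001 + 45 days = November 17, 2001; completed October 4, 2001, before the deadline.
(2) due by October 17, 2001 + 27 days = November 13, 2001; done November 11, 2001 — timely.
(3) permitted from November 11, 2001 + 10 days = November 21, 2001 onward; done November 22, 2001 — permitted.
(4) permitted from November 22, 2001 + 22 days = December 14, 2001 onward; done December 16, 2001, after the minimum wait.
(5) due by November 11, 2001 + 58 days = January 8, 2002; done December 27, 2001 — timely.
(6) the permitted window runs from December 27, 2001 + 21 = January 17, 2002 to December 27, 2001 + 36 = February 1, 2002; done January 20, 2002, which is between those dates.
(7) the permitted window runs from January 20, 2002 + 12 = February 1, 2002 to January 20, 2002 + 52 = March 13, 2002; done March 16, 2002 — 3 days after the window closed.
No need to go further; step 7 was not satisfied.

Step 7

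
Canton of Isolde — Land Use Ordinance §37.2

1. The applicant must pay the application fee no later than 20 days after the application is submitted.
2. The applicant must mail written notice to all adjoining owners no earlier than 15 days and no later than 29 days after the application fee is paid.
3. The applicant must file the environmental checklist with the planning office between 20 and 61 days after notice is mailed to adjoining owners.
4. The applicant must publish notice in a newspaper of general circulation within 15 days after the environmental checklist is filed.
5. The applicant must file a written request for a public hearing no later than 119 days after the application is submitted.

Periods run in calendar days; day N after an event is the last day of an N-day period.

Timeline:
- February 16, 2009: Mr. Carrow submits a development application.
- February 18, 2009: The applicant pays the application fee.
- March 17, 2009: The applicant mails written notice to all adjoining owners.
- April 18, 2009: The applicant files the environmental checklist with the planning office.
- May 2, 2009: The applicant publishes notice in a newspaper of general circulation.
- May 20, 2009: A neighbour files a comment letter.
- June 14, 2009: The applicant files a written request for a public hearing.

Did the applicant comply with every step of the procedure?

Yes

Step 1: 20 days after February 16, 2009 (when the application is submitted) is March 8, 2009; completed February 18, 2009, before the deadline.
Step 2: the window is 15–29 days after February 18, 2009 (when the application fee is paid), so March 5, 2009 through March 19, 2009; done March 17, 2009, which is between those dates.
Step 3: the window is 20–61 days after March 17, 2009 (when notice is mailed to adjoining owners), so April 6, 2009 through May 17, 2009; done April 18, 2009 — within the window.
Step 4: 15 days after April 18, 2009 (when the environmental checklist is filed) is May 3, 2009; done May 2, 2009 — timely.
Step 5: 119 days after February 16, 2009 (when the application is submitted) is June 15, 2009; June 14, 2009 is within that limit.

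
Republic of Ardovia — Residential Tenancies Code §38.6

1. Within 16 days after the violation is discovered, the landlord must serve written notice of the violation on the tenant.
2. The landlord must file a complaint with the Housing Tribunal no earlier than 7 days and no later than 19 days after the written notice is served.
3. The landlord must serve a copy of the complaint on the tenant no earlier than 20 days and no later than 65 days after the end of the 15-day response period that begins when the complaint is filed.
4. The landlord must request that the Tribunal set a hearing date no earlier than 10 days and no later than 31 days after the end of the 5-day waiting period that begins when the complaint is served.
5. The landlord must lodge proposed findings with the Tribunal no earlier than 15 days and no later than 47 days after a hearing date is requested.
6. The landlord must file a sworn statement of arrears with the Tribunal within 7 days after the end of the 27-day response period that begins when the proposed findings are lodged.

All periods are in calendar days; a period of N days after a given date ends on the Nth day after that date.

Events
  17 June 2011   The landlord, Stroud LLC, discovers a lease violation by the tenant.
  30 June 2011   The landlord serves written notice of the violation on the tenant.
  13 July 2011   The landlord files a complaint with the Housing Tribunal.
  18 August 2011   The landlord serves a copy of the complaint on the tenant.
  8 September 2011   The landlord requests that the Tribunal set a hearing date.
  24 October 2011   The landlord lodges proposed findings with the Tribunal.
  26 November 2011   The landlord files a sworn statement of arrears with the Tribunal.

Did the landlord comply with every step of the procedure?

(1) due by 17 June 2011 + 16 days = 3 July 2011; done 30 June 2011 — timely.
(2) the permitted window runs from 30 June 2011 + 7 = 7 July 2011 to 30 June 2011 + 19 = 19 July 2011; 13 July 2011 falls inside that range.
(3) the permitted window runs from 28 July 2011 + 20 = 17 August 2011 to 28 July 2011 + 65 = 1 October 2011; done 18 August 2011 — within the window.
(4) the permitted window runs from 23 August 2011 + 10 = 2 September 2011 to 23 August 2011 + 31 = 23 September 2011; done 8 September 2011, which is between those dates.
(5) the permitted window runs from 8 September 2011 + 15 = 23 September 2011 to 8 September 2011 + 47 = 25 October 2011; done 24 October 2011, which is between those dates.
(6) due by 20 November 2011 + 7 days = 27 November 2011; done 26 November 2011 — timely.

Yes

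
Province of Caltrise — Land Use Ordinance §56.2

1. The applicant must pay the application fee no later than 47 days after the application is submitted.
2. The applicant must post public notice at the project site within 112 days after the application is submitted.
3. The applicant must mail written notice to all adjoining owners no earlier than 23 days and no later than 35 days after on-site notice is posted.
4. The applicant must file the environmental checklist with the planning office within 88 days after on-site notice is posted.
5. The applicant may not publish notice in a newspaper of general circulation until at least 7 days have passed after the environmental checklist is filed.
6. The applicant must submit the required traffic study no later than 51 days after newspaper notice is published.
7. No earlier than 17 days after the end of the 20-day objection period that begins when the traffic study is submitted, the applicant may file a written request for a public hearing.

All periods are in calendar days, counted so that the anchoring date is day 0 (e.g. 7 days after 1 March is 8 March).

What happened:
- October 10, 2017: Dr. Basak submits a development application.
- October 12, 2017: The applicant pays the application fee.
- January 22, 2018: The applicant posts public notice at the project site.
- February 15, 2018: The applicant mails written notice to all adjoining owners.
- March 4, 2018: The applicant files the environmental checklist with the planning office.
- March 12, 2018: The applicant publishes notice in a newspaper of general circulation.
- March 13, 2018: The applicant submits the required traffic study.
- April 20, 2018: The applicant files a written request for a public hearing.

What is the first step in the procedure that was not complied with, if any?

None — every step was satisfied

(1) due by October 10, 2017 + 47 days = November 26, 2017; done October 12, 2017 — timely.
(2) due by October 10, 2017 + 112 days = January 30, 2018; January 22, 2018 is within that limit.
(3) the permitted window runs from January 22, 2018 + 23 = February 14, 2018 to January 22, 2018 + 35 = February 26, 2018; done February 15, 2018 — within the window.
(4) due by January 22, 2018 + 88 days = April 20, 2018; completed March 4, 2018, before the deadline.
(5) permitted from March 4, 2018 + 7 days = March 11, 2018 onward; done March 12, 2018 — permitted.
(6) due by March 12, 2018 + 51 days = May 2, 2018; done March 13, 2018 — timely.
(7) permitted from April 2, 2018 + 17 days = April 19, 2018 onward; April 20, 2018 is on or after that date.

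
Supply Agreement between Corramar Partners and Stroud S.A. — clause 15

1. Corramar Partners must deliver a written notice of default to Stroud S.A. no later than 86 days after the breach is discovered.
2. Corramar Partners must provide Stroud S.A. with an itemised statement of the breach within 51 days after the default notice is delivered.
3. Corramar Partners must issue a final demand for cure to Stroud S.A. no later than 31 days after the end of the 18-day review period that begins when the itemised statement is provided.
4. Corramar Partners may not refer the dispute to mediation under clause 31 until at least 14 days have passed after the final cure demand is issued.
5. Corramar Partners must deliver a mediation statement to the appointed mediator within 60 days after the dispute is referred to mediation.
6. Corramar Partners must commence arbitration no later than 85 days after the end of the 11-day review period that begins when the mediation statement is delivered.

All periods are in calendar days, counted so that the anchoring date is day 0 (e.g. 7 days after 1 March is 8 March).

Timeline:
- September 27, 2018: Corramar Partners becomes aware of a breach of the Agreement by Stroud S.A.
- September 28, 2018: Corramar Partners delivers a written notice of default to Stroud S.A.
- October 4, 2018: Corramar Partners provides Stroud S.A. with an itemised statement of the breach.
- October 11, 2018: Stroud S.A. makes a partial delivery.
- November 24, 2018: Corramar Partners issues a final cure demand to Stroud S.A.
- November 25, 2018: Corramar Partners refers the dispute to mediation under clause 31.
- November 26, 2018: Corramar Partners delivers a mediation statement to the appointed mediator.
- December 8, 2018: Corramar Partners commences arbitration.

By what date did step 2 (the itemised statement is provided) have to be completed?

Step 2 runs from September 28, 2018, when the default notice is delivered. 51 days after September 28, 2018 is November 18, 2018.

November 18, 2018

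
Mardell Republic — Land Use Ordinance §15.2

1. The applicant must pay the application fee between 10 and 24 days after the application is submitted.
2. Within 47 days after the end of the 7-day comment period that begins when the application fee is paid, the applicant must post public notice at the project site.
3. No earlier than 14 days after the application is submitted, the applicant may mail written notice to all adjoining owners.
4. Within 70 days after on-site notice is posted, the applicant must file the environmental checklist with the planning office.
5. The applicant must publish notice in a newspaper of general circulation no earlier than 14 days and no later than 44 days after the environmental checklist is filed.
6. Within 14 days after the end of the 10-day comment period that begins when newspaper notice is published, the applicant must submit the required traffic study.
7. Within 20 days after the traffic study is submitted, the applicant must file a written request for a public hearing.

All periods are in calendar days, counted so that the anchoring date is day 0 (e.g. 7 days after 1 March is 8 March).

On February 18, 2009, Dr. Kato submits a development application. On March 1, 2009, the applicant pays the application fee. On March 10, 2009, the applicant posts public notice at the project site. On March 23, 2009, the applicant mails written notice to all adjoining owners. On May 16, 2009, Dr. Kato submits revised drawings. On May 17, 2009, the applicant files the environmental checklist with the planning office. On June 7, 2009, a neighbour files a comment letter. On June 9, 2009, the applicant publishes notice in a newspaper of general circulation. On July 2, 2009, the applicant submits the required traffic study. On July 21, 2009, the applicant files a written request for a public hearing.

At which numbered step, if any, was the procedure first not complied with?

None — every step was satisfied

Step 1: the window is 10–24 days after February 18, 2009 (when the application is submitted), so February 28, 2009 through March 14, 2009; March 1, 2009 falls inside that range.
Step 2: 47 days after March 8, 2009 (end of the 7-day comment period, which began when the application fee is paid on March 1, 2009) is April 24, 2009; completed March 10, 2009, before the deadline.
Step 3: the earliest permitted date is 14 days after February 18, 2009 (when the application is submitted), i.e. March 4, 2009; March 23, 2009 is on or after that date.
Step 4: 70 days after March 10, 2009 (when on-site notice is posted) is May 19, 2009; done May 17, 2009 — timely.
Step 5: the window is 14–44 days after May 17, 2009 (when the environmental checklist is filed), so May 31, 2009 through June 30, 2009; done June 9, 2009 — within the window.
Step 6: 14 days after June 19, 2009 (end of the 10-day comment period, which began when newspaper notice is published on June 9, 2009) is July 3, 2009; July 2, 2009 is within that limit.
Step 7: 20 days after July 2, 2009 (when the traffic study is submitted) is July 22, 2009; July 21, 2009 is within that limit.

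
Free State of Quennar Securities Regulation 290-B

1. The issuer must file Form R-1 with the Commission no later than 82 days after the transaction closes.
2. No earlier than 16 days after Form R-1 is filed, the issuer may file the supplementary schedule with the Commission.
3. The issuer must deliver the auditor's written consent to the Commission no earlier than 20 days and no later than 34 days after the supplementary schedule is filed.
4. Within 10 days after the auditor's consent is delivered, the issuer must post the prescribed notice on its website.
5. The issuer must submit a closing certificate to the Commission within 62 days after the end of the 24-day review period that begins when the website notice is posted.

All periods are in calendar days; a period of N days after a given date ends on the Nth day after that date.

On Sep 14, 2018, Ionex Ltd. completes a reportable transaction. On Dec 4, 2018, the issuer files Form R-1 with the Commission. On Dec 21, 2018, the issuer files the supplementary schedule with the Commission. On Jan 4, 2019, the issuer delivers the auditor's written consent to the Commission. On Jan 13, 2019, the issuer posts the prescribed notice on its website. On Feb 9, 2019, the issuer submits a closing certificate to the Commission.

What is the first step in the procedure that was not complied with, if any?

Step 1: 82 days after Sep 14, 2018 (when the transaction closes) is Dec 5, 2018; Dec 4, 2018 is within that limit.
Step 2: the earliest permitted date is 16 days after Dec 4, 2018 (when Form R-1 is filed), i.e. Dec 20, 2018; Dec 21, 2018 is on or after that date.
Step 3: the window is 20–34 days after Dec 21, 2018 (when the supplementary schedule is filed), so Jan 10, 2019 through Jan 24, 2019; done Jan 4, 2019 — 6 days before the window opened.

Step 3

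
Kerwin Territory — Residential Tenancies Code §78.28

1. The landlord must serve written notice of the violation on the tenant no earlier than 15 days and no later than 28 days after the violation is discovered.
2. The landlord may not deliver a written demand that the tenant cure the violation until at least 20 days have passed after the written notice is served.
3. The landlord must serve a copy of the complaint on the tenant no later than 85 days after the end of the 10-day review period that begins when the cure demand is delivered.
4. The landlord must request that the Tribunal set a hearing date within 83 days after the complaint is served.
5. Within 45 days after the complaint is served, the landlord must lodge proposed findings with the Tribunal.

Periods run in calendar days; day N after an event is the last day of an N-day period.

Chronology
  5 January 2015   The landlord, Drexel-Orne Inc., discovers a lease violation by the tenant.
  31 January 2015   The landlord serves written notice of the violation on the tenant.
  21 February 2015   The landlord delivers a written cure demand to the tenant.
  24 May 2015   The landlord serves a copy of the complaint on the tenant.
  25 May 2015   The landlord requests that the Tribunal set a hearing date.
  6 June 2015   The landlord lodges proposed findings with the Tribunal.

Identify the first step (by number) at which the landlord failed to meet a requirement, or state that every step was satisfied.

Step 1 — 15 and 28 days from 5 January 2015 (when the violation is discovered) are 20 January 2015 and 2 February 2015 respectively; done 31 January 2015 — within the window.
Step 2 — must wait 20 days from 31 January 2015 (when the written notice is served), so not before 20 February 2015; done 21 February 2015 — permitted.
Step 3 — counting 85 days from 3 March 2015 (end of the 10-day review period, which began when the cure demand is delivered on 21 February 2015) gives a deadline of 27 May 2015; 24 May 2015 is within that limit.
Step 4 — counting 83 days from 24 May 2015 (when the complaint is served) gives a deadline of 15 August 2015; 25 May 2015 is within that limit.
Step 5 — counting 45 days from 24 May 2015 (when the complaint is served) gives a deadline of 8 July 2015; 6 June 2015 is within that limit.

None — every step was satisfied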